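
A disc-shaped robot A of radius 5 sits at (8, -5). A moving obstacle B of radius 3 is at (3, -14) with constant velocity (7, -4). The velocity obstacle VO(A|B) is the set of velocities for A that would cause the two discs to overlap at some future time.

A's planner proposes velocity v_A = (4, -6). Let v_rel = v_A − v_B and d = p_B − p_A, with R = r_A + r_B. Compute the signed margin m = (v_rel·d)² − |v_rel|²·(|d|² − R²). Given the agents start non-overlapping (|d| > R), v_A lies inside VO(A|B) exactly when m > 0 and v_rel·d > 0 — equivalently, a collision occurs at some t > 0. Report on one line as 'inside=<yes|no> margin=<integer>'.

d = (-5, -9),  |d|² = 106;  R = 5+3 = 8,  c = 106−8² = 42
v_rel = (-3, -2),  |v_rel|² = 13;  v_rel·d = (-3)·(-5) + (-2)·(-9) = 33
13·t² − 66·t + 42 = 0  ⇒  m = 33² − 13·42 = 543
m = 543 > 0,  v_rel·d = 33 > 0  ⇒  inside

inside=yes margin=543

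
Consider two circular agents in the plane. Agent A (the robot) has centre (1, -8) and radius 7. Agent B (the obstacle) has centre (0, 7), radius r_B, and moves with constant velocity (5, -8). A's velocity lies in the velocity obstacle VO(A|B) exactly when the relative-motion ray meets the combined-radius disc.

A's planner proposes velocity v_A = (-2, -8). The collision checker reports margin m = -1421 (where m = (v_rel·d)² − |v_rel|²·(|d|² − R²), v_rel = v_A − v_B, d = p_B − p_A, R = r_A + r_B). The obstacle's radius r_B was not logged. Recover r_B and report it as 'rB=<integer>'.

m = -1421
d = (-1, 15);  v_rel = (-7, 0),  |v_rel|² = 49
v_rel×d = (-7)·(15) − (0)·(-1) = -105
since m = R²·49 − (-105)²:  R² = (11025 + -1421) / 49 = 196
R = √196 = 14  ⇒  r_B = 14 − 7 = 7

rB=7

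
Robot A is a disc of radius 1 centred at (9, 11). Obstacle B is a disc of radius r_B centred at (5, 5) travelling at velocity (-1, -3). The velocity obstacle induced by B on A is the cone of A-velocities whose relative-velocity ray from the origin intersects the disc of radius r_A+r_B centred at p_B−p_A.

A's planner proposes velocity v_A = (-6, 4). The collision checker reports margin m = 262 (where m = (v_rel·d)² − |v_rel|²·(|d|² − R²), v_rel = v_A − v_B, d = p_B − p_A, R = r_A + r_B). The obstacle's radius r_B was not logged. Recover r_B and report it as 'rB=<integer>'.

m = 262
d = (-4, -6);  v_rel = (-5, 7),  |v_rel|² = 74
v_rel×d = (-5)·(-6) − (7)·(-4) = 58
since m = R²·74 − 58²:  R² = (3364 + 262) / 74 = 49
R = √49 = 7  ⇒  r_B = 7 − 1 = 6

rB=6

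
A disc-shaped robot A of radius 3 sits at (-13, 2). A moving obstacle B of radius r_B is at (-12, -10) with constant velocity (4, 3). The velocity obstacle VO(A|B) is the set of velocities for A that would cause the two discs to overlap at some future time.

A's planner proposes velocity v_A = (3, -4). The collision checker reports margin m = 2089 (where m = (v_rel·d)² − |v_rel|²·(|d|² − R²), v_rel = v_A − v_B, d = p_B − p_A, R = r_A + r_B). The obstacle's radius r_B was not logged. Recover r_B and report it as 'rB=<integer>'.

m = 2089
d = (1, -12);  v_rel = (-1, -7),  |v_rel|² = 50
v_rel×d = (-1)·(-12) − (-7)·(1) = 19
since m = R²·50 − 19²:  R² = (361 + 2089) / 50 = 49
R = √49 = 7  ⇒  r_B = 7 − 3 = 4

rB=4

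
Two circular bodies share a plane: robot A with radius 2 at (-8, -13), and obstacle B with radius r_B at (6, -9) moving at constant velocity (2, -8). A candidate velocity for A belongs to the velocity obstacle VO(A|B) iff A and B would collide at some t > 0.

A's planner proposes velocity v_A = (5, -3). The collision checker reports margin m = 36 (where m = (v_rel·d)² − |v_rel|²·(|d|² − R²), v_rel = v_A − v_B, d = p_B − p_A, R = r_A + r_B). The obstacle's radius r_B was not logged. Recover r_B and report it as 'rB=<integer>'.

m = 36
d = (14, 4);  v_rel = (3, 5),  |v_rel|² = 34
v_rel×d = (3)·(4) − (5)·(14) = -58
since m = R²·34 − (-58)²:  R² = (3364 + 36) / 34 = 100
R = √100 = 10  ⇒  r_B = 10 − 2 = 8

rB=8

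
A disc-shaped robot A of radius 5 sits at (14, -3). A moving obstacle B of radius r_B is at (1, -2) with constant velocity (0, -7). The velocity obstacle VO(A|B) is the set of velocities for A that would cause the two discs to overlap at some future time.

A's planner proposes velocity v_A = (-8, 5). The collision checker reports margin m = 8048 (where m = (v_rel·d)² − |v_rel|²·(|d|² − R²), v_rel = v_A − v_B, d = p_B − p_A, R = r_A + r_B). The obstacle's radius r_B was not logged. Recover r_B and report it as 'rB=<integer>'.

m = 8048
d = (-13, 1);  v_rel = (-8, 12),  |v_rel|² = 208
v_rel×d = (-8)·(1) − (12)·(-13) = 148
since m = R²·208 − 148²:  R² = (21904 + 8048) / 208 = 144
R = √144 = 12  ⇒  r_B = 12 − 5 = 7

rB=7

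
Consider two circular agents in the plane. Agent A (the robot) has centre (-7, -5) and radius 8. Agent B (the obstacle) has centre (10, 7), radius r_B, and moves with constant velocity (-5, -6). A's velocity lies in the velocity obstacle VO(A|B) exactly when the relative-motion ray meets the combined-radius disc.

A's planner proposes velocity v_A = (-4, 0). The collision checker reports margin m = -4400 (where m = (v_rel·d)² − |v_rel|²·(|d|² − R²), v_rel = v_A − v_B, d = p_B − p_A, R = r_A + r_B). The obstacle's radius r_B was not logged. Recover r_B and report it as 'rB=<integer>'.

m = -4400
d = (17, 12);  v_rel = (1, 6),  |v_rel|² = 37
v_rel×d = (1)·(12) − (6)·(17) = -90
since m = R²·37 − (-90)²:  R² = (8100 + -4400) / 37 = 100
R = √100 = 10  ⇒  r_B = 10 − 8 = 2

rB=2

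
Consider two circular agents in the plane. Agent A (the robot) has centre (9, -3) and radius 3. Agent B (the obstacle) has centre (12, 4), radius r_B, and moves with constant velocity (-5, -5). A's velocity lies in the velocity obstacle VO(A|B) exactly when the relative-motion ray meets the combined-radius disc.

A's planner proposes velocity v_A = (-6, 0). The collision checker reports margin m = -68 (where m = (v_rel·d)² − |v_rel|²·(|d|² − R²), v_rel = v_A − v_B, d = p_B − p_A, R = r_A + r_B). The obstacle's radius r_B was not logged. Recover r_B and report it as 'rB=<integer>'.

m = -68
d = (3, 7);  v_rel = (-1, 5),  |v_rel|² = 26
v_rel×d = (-1)·(7) − (5)·(3) = -22
since m = R²·26 − (-22)²:  R² = (484 + -68) / 26 = 16
R = √16 = 4  ⇒  r_B = 4 − 3 = 1

rB=1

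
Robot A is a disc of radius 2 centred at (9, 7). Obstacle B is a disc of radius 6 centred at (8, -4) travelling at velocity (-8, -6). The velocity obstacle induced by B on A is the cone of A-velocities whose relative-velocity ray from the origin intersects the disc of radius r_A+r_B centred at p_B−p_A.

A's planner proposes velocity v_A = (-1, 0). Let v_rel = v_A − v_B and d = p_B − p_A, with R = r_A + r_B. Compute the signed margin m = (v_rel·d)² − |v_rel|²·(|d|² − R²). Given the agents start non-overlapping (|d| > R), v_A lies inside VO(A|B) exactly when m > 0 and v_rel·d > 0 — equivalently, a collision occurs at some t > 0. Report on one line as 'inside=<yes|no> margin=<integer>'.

d = (-1, -11),  |d|² = 122;  R = 2+6 = 8,  c = 122−8² = 58
v_rel = (7, 6),  |v_rel|² = 85;  v_rel·d = (7)·(-1) + (6)·(-11) = -73
85·t² + 146·t + 58 = 0  ⇒  m = (-73)² − 85·58 = 399
m = 399 > 0,  v_rel·d = -73 < 0  ⇒  outside

inside=no margin=399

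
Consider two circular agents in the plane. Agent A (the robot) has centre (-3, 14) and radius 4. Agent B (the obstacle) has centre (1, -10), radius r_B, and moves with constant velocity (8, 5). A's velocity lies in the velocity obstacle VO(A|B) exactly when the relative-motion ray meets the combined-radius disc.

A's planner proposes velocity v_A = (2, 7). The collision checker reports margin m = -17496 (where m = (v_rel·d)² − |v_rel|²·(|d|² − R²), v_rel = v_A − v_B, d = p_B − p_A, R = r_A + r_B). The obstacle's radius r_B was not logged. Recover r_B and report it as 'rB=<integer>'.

m = -17496
d = (4, -24);  v_rel = (-6, 2),  |v_rel|² = 40
v_rel×d = (-6)·(-24) − (2)·(4) = 136
since m = R²·40 − 136²:  R² = (18496 + -17496) / 40 = 25
R = √25 = 5  ⇒  r_B = 5 − 4 = 1

rB=1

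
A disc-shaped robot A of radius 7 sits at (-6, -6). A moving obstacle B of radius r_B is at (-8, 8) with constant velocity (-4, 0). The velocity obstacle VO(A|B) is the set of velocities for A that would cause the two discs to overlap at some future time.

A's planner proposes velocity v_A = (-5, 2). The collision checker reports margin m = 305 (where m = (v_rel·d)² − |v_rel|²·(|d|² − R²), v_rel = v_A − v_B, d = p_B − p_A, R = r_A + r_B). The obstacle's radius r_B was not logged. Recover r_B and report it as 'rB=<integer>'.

m = 305
d = (-2, 14);  v_rel = (-1, 2),  |v_rel|² = 5
v_rel×d = (-1)·(14) − (2)·(-2) = -10
since m = R²·5 − (-10)²:  R² = (100 + 305) / 5 = 81
R = √81 = 9  ⇒  r_B = 9 − 7 = 2

rB=2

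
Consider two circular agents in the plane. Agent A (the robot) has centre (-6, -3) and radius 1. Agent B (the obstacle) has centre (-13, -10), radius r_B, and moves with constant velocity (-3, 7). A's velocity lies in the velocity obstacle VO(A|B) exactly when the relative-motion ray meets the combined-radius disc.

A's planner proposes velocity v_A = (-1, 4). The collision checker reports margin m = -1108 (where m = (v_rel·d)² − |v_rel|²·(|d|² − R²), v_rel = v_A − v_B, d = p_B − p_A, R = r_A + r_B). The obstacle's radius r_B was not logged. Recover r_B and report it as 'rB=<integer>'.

m = -1108
d = (-7, -7);  v_rel = (2, -3),  |v_rel|² = 13
v_rel×d = (2)·(-7) − (-3)·(-7) = -35
since m = R²·13 − (-35)²:  R² = (1225 + -1108) / 13 = 9
R = √9 = 3  ⇒  r_B = 3 − 1 = 2

rB=2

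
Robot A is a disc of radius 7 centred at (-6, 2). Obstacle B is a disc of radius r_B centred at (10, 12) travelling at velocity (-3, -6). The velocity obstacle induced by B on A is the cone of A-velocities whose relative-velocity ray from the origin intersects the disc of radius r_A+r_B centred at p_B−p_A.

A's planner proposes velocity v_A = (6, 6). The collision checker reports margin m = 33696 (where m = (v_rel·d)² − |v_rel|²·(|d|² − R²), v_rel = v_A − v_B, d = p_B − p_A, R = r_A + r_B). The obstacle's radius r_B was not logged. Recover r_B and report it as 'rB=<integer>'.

m = 33696
d = (16, 10);  v_rel = (9, 12),  |v_rel|² = 225
v_rel×d = (9)·(10) − (12)·(16) = -102
since m = R²·225 − (-102)²:  R² = (10404 + 33696) / 225 = 196
R = √196 = 14  ⇒  r_B = 14 − 7 = 7

rB=7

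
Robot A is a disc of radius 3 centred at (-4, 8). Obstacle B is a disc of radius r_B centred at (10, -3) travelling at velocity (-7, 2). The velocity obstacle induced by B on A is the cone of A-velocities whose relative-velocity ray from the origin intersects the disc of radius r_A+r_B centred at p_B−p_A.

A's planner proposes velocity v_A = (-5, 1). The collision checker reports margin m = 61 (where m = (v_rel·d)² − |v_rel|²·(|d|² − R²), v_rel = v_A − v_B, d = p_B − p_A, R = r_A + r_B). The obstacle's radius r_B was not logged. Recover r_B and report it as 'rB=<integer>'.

m = 61
d = (14, -11);  v_rel = (2, -1),  |v_rel|² = 5
v_rel×d = (2)·(-11) − (-1)·(14) = -8
since m = R²·5 − (-8)²:  R² = (64 + 61) / 5 = 25
R = √25 = 5  ⇒  r_B = 5 − 3 = 2

rB=2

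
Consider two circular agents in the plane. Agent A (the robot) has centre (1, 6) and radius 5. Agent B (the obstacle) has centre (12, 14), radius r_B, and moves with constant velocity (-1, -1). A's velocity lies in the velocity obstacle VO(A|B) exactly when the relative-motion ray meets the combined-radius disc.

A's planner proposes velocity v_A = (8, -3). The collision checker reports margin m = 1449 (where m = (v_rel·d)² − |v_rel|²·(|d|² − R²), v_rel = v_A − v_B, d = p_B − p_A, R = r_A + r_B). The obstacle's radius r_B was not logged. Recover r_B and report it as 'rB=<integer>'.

m = 1449
d = (11, 8);  v_rel = (9, -2),  |v_rel|² = 85
v_rel×d = (9)·(8) − (-2)·(11) = 94
since m = R²·85 − 94²:  R² = (8836 + 1449) / 85 = 121
R = √121 = 11  ⇒  r_B = 11 − 5 = 6

rB=6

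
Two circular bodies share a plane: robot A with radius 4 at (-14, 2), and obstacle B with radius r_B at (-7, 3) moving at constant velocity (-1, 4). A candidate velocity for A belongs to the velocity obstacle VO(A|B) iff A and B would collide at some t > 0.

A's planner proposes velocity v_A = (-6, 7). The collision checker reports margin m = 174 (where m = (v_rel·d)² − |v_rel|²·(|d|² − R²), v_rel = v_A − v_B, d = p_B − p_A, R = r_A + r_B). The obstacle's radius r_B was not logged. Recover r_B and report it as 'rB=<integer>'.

m = 174
d = (7, 1);  v_rel = (-5, 3),  |v_rel|² = 34
v_rel×d = (-5)·(1) − (3)·(7) = -26
since m = R²·34 − (-26)²:  R² = (676 + 174) / 34 = 25
R = √25 = 5  ⇒  r_B = 5 − 4 = 1

rB=1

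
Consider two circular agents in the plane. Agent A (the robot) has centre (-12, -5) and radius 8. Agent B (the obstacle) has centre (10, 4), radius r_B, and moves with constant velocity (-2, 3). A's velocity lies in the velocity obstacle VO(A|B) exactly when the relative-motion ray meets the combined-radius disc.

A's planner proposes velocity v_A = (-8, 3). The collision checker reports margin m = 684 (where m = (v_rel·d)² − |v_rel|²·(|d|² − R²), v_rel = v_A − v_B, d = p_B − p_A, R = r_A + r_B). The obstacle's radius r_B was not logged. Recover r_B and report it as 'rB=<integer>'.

m = 684
d = (22, 9);  v_rel = (-6, 0),  |v_rel|² = 36
v_rel×d = (-6)·(9) − (0)·(22) = -54
since m = R²·36 − (-54)²:  R² = (2916 + 684) / 36 = 100
R = √100 = 10  ⇒  r_B = 10 − 8 = 2

rB=2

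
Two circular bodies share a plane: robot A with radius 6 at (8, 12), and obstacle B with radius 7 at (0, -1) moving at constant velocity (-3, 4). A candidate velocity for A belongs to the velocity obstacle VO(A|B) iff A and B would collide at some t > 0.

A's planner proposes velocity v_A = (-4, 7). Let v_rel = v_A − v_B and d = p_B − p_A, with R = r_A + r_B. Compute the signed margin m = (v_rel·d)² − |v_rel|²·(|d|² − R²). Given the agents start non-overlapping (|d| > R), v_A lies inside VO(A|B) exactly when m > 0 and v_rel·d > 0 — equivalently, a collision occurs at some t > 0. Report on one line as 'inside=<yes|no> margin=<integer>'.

d = (-8, -13),  |d|² = 233;  R = 6+7 = 13,  c = 233−13² = 64
v_rel = (-1, 3),  |v_rel|² = 10;  v_rel·d = (-1)·(-8) + (3)·(-13) = -31
10·t² + 62·t + 64 = 0  ⇒  m = (-31)² − 10·64 = 321
m = 321 > 0,  v_rel·d = -31 < 0  ⇒  outside

inside=no margin=321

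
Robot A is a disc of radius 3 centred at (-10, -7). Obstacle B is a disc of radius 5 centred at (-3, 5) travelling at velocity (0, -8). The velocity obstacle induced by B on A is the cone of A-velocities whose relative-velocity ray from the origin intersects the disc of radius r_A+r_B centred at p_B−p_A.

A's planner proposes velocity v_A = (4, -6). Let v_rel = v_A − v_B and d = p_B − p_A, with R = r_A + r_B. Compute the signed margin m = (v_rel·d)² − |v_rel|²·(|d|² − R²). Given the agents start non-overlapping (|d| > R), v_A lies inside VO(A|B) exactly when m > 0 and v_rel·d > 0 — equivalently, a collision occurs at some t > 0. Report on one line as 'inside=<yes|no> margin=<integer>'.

d = (7, 12),  |d|² = 193;  R = 3+5 = 8,  c = 193−8² = 129
v_rel = (4, 2),  |v_rel|² = 20;  v_rel·d = (4)·(7) + (2)·(12) = 52
20·t² − 104·t + 129 = 0  ⇒  m = 52² − 20·129 = 124
m = 124 > 0,  v_rel·d = 52 > 0  ⇒  inside

inside=yes margin=124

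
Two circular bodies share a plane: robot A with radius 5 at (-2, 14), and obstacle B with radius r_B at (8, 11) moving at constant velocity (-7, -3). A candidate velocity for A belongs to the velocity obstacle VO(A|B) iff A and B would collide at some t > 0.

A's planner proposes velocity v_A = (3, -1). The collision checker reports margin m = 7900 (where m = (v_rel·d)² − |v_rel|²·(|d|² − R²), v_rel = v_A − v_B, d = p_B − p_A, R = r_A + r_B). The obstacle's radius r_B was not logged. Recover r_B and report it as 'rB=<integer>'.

m = 7900
d = (10, -3);  v_rel = (10, 2),  |v_rel|² = 104
v_rel×d = (10)·(-3) − (2)·(10) = -50
since m = R²·104 − (-50)²:  R² = (2500 + 7900) / 104 = 100
R = √100 = 10  ⇒  r_B = 10 − 5 = 5

rB=5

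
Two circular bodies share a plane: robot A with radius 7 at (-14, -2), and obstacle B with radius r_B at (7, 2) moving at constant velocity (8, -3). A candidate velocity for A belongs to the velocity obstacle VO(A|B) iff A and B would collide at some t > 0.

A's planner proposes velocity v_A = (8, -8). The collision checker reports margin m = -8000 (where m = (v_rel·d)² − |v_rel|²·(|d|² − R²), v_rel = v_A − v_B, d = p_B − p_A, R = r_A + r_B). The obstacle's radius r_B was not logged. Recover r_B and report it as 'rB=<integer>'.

m = -8000
d = (21, 4);  v_rel = (0, -5),  |v_rel|² = 25
v_rel×d = (0)·(4) − (-5)·(21) = 105
since m = R²·25 − 105²:  R² = (11025 + -8000) / 25 = 121
R = √121 = 11  ⇒  r_B = 11 − 7 = 4

rB=4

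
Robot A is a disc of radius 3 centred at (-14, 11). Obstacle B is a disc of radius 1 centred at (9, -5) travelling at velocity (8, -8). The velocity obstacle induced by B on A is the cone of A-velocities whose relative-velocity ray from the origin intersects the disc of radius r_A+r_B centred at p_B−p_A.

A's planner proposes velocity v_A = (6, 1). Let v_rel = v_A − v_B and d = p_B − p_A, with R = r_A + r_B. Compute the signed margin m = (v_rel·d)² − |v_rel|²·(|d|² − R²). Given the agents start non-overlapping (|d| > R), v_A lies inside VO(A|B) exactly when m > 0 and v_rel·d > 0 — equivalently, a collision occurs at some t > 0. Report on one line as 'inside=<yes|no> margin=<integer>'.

d = (23, -16),  |d|² = 785;  R = 3+1 = 4,  c = 785−4² = 769
v_rel = (-2, 9),  |v_rel|² = 85;  v_rel·d = (-2)·(23) + (9)·(-16) = -190
85·t² + 380·t + 769 = 0  ⇒  m = (-190)² − 85·769 = -29265
m = -29265 < 0,  v_rel·d = -190 < 0  ⇒  outside

inside=no margin=-29265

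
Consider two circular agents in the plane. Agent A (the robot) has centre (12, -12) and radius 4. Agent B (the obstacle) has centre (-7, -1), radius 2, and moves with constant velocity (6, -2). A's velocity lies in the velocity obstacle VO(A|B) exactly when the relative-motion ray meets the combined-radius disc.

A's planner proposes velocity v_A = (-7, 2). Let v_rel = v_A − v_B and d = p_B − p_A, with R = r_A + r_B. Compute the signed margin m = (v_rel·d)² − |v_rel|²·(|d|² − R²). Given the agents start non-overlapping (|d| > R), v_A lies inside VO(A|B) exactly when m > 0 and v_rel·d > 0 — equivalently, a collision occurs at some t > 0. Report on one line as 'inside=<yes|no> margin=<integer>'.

d = (-19, 11),  |d|² = 482;  R = 4+2 = 6,  c = 482−6² = 446
v_rel = (-13, 4),  |v_rel|² = 185;  v_rel·d = (-13)·(-19) + (4)·(11) = 291
185·t² − 582·t + 446 = 0  ⇒  m = 291² − 185·446 = 2171
m = 2171 > 0,  v_rel·d = 291 > 0  ⇒  inside

inside=yes margin=2171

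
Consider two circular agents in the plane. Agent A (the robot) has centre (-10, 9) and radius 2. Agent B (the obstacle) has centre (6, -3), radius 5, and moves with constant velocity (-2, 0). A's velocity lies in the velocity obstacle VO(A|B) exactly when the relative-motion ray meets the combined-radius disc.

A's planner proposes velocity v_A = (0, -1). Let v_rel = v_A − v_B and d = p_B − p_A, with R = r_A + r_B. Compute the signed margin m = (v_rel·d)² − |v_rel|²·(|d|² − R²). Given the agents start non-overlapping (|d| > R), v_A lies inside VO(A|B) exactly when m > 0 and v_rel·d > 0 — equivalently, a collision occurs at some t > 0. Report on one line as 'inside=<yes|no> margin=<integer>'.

d = (16, -12),  |d|² = 400;  R = 2+5 = 7,  c = 400−7² = 351
v_rel = (2, -1),  |v_rel|² = 5;  v_rel·d = (2)·(16) + (-1)·(-12) = 44
5·t² − 88·t + 351 = 0  ⇒  m = 44² − 5·351 = 181
m = 181 > 0,  v_rel·d = 44 > 0  ⇒  inside

inside=yes margin=181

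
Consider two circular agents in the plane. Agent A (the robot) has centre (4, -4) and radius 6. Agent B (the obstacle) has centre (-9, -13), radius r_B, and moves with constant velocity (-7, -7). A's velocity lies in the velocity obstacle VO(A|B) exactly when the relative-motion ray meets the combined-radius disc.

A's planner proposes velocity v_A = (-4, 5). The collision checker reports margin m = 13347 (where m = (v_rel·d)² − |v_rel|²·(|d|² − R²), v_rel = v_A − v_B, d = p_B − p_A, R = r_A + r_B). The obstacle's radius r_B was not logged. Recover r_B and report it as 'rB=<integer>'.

m = 13347
d = (-13, -9);  v_rel = (3, 12),  |v_rel|² = 153
v_rel×d = (3)·(-9) − (12)·(-13) = 129
since m = R²·153 − 129²:  R² = (16641 + 13347) / 153 = 196
R = √196 = 14  ⇒  r_B = 14 − 6 = 8

rB=8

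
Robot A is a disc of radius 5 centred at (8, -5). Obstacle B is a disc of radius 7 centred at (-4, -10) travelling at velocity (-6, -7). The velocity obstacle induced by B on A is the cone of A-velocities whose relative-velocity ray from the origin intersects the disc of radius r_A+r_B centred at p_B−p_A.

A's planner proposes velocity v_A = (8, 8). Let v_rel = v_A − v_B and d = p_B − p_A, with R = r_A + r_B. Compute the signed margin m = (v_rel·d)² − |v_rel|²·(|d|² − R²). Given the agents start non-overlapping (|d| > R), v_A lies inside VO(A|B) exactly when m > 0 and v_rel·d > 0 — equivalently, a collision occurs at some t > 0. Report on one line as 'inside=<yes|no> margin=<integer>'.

d = (-12, -5),  |d|² = 169;  R = 5+7 = 12,  c = 169−12² = 25
v_rel = (14, 15),  |v_rel|² = 421;  v_rel·d = (14)·(-12) + (15)·(-5) = -243
421·t² + 486·t + 25 = 0  ⇒  m = (-243)² − 421·25 = 48524
m = 48524 > 0,  v_rel·d = -243 < 0  ⇒  outside

inside=no margin=48524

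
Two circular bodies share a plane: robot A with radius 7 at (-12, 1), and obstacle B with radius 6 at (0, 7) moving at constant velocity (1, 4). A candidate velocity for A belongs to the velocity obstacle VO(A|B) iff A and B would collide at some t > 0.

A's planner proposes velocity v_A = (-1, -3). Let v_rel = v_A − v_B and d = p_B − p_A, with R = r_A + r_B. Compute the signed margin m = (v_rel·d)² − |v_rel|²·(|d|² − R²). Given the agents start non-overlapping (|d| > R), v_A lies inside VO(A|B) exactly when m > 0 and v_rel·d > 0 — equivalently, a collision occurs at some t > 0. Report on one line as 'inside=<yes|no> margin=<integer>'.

d = (12, 6),  |d|² = 180;  R = 7+6 = 13,  c = 180−13² = 11
v_rel = (-2, -7),  |v_rel|² = 53;  v_rel·d = (-2)·(12) + (-7)·(6) = -66
53·t² + 132·t + 11 = 0  ⇒  m = (-66)² − 53·11 = 3773
m = 3773 > 0,  v_rel·d = -66 < 0  ⇒  outside

inside=no margin=3773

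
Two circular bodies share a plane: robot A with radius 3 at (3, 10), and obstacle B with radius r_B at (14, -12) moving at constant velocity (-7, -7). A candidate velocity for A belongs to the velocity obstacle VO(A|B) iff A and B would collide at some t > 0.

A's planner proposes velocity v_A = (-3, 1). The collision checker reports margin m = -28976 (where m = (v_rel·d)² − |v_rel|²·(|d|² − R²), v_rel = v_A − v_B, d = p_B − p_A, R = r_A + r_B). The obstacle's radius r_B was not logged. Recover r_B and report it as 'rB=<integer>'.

m = -28976
d = (11, -22);  v_rel = (4, 8),  |v_rel|² = 80
v_rel×d = (4)·(-22) − (8)·(11) = -176
since m = R²·80 − (-176)²:  R² = (30976 + -28976) / 80 = 25
R = √25 = 5  ⇒  r_B = 5 − 3 = 2

rB=2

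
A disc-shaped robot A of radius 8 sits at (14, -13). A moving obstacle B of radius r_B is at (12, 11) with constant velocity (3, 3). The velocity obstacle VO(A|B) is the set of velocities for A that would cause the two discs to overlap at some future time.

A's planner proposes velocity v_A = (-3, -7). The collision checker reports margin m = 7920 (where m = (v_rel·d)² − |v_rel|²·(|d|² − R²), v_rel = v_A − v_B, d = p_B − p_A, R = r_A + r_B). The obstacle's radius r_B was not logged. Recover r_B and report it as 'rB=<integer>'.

m = 7920
d = (-2, 24);  v_rel = (-6, -10),  |v_rel|² = 136
v_rel×d = (-6)·(24) − (-10)·(-2) = -164
since m = R²·136 − (-164)²:  R² = (26896 + 7920) / 136 = 256
R = √256 = 16  ⇒  r_B = 16 − 8 = 8

rB=8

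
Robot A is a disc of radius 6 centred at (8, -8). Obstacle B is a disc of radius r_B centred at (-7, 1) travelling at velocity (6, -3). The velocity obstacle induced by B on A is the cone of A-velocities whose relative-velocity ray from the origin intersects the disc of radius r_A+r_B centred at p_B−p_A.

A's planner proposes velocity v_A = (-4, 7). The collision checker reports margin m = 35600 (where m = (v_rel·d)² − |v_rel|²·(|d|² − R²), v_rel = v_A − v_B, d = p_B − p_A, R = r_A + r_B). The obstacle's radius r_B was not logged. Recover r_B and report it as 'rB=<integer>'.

m = 35600
d = (-15, 9);  v_rel = (-10, 10),  |v_rel|² = 200
v_rel×d = (-10)·(9) − (10)·(-15) = 60
since m = R²·200 − 60²:  R² = (3600 + 35600) / 200 = 196
R = √196 = 14  ⇒  r_B = 14 − 6 = 8

rB=8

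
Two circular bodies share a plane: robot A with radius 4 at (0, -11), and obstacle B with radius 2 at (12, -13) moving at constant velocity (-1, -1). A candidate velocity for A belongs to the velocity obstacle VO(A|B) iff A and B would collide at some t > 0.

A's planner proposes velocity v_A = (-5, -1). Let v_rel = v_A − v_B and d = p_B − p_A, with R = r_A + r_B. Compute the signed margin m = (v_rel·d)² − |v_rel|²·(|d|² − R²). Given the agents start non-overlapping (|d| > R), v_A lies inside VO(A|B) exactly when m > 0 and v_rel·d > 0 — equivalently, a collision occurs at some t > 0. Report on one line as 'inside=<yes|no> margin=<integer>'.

d = (12, -2),  |d|² = 148;  R = 4+2 = 6,  c = 148−6² = 112
v_rel = (-4, 0),  |v_rel|² = 16;  v_rel·d = (-4)·(12) + (0)·(-2) = -48
16·t² + 96·t + 112 = 0  ⇒  m = (-48)² − 16·112 = 512
m = 512 > 0,  v_rel·d = -48 < 0  ⇒  outside

inside=no margin=512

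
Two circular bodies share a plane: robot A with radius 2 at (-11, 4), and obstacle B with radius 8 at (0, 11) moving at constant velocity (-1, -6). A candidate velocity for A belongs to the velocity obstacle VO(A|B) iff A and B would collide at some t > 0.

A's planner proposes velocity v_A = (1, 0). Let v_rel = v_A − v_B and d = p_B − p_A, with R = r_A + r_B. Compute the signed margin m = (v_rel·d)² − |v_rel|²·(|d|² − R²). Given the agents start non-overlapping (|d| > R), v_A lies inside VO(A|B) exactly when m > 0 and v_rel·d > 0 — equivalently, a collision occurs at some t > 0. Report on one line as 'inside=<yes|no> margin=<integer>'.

d = (11, 7),  |d|² = 170;  R = 2+8 = 10,  c = 170−10² = 70
v_rel = (2, 6),  |v_rel|² = 40;  v_rel·d = (2)·(11) + (6)·(7) = 64
40·t² − 128·t + 70 = 0  ⇒  m = 64² − 40·70 = 1296
m = 1296 > 0,  v_rel·d = 64 > 0  ⇒  inside

inside=yes margin=1296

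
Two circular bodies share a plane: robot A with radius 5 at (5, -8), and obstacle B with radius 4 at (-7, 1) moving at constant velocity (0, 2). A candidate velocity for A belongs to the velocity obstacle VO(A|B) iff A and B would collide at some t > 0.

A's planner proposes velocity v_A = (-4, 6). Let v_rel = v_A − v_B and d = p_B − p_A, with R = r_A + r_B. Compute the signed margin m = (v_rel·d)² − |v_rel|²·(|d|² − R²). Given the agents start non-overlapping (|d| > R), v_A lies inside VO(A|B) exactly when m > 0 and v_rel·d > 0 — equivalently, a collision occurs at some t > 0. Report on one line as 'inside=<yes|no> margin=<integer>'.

d = (-12, 9),  |d|² = 225;  R = 5+4 = 9,  c = 225−9² = 144
v_rel = (-4, 4),  |v_rel|² = 32;  v_rel·d = (-4)·(-12) + (4)·(9) = 84
32·t² − 168·t + 144 = 0  ⇒  m = 84² − 32·144 = 2448
m = 2448 > 0,  v_rel·d = 84 > 0  ⇒  inside

inside=yes margin=2448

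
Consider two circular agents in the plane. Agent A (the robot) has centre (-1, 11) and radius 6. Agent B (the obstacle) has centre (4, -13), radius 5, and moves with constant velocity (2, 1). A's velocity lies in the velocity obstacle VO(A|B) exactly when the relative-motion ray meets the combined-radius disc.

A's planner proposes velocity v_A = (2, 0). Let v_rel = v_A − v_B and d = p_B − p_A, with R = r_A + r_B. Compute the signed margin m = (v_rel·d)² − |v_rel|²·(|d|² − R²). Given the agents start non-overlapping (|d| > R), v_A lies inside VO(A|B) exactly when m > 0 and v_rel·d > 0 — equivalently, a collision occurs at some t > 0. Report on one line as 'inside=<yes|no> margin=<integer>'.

d = (5, -24),  |d|² = 601;  R = 6+5 = 11,  c = 601−11² = 480
v_rel = (0, -1),  |v_rel|² = 1;  v_rel·d = (0)·(5) + (-1)·(-24) = 24
1·t² − 48·t + 480 = 0  ⇒  m = 24² − 1·480 = 96
m = 96 > 0,  v_rel·d = 24 > 0  ⇒  inside

inside=yes margin=96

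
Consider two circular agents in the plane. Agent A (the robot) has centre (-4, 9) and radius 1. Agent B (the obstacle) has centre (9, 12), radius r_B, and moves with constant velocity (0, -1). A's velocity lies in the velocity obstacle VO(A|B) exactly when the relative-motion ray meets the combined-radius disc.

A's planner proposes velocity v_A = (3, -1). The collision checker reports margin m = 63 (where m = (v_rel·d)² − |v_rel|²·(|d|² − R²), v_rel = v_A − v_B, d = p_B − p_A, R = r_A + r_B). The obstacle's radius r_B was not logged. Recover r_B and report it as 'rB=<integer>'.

m = 63
d = (13, 3);  v_rel = (3, 0),  |v_rel|² = 9
v_rel×d = (3)·(3) − (0)·(13) = 9
since m = R²·9 − 9²:  R² = (81 + 63) / 9 = 16
R = √16 = 4  ⇒  r_B = 4 − 1 = 3

rB=3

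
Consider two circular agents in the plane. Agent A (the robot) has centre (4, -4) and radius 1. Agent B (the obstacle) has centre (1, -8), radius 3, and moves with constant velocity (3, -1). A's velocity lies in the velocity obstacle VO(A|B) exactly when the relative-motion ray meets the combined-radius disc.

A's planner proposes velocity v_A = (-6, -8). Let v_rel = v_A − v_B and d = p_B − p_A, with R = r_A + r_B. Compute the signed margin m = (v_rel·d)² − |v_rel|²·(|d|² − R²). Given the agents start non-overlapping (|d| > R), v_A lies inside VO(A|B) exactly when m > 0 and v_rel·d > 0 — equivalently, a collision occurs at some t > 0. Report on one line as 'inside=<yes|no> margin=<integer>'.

d = (-3, -4),  |d|² = 25;  R = 1+3 = 4,  c = 25−4² = 9
v_rel = (-9, -7),  |v_rel|² = 130;  v_rel·d = (-9)·(-3) + (-7)·(-4) = 55
130·t² − 110·t + 9 = 0  ⇒  m = 55² − 130·9 = 1855
m = 1855 > 0,  v_rel·d = 55 > 0  ⇒  inside

inside=yes margin=1855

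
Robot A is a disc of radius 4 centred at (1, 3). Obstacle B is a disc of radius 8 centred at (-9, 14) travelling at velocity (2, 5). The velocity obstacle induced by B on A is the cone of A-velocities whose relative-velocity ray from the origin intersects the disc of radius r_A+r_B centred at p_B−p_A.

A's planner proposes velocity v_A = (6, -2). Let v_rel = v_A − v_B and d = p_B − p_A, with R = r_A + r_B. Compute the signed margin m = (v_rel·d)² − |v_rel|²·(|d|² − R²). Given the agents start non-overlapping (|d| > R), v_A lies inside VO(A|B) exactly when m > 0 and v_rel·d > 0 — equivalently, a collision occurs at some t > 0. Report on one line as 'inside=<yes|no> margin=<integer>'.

d = (-10, 11),  |d|² = 221;  R = 4+8 = 12,  c = 221−12² = 77
v_rel = (4, -7),  |v_rel|² = 65;  v_rel·d = (4)·(-10) + (-7)·(11) = -117
65·t² + 234·t + 77 = 0  ⇒  m = (-117)² − 65·77 = 8684
m = 8684 > 0,  v_rel·d = -117 < 0  ⇒  outside

inside=no margin=8684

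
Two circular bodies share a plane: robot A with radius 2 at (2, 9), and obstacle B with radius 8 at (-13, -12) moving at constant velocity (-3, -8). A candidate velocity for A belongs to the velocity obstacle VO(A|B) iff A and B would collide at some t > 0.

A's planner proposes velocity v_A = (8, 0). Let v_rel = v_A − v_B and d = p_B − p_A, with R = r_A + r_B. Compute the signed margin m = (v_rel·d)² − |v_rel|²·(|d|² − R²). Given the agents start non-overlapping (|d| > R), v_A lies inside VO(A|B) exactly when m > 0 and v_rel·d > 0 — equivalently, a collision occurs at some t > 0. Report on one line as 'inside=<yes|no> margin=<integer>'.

d = (-15, -21),  |d|² = 666;  R = 2+8 = 10,  c = 666−10² = 566
v_rel = (11, 8),  |v_rel|² = 185;  v_rel·d = (11)·(-15) + (8)·(-21) = -333
185·t² + 666·t + 566 = 0  ⇒  m = (-333)² − 185·566 = 6179
m = 6179 > 0,  v_rel·d = -333 < 0  ⇒  outside

inside=no margin=6179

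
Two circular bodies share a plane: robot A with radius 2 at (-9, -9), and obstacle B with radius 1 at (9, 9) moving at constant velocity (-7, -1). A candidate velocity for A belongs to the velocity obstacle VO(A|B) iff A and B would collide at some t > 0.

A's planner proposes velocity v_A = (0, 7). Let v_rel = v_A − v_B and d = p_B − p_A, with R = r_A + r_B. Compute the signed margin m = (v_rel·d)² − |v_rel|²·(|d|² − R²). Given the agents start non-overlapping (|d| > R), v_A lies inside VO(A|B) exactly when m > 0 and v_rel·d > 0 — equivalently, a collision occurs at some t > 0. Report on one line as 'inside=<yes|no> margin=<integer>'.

d = (18, 18),  |d|² = 648;  R = 2+1 = 3,  c = 648−3² = 639
v_rel = (7, 8),  |v_rel|² = 113;  v_rel·d = (7)·(18) + (8)·(18) = 270
113·t² − 540·t + 639 = 0  ⇒  m = 270² − 113·639 = 693
m = 693 > 0,  v_rel·d = 270 > 0  ⇒  inside

inside=yes margin=693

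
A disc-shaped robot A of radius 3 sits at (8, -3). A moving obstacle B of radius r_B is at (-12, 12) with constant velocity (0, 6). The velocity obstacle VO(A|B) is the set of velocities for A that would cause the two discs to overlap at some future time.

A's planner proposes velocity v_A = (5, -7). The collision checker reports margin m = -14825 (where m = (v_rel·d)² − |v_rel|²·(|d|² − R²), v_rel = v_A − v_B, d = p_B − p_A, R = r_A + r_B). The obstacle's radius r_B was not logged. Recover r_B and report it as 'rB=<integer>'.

m = -14825
d = (-20, 15);  v_rel = (5, -13),  |v_rel|² = 194
v_rel×d = (5)·(15) − (-13)·(-20) = -185
since m = R²·194 − (-185)²:  R² = (34225 + -14825) / 194 = 100
R = √100 = 10  ⇒  r_B = 10 − 3 = 7

rB=7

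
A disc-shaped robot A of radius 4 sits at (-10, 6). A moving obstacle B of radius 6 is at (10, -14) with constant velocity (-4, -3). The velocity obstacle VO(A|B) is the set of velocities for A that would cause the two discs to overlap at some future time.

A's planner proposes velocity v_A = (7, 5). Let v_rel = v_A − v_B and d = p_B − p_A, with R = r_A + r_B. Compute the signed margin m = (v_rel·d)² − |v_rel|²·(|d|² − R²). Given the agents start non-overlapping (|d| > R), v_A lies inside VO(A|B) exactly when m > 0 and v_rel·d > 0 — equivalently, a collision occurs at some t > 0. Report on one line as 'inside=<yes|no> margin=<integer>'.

d = (20, -20),  |d|² = 800;  R = 4+6 = 10,  c = 800−10² = 700
v_rel = (11, 8),  |v_rel|² = 185;  v_rel·d = (11)·(20) + (8)·(-20) = 60
185·t² − 120·t + 700 = 0  ⇒  m = 60² − 185·700 = -125900
m = -125900 < 0,  v_rel·d = 60 > 0  ⇒  outside

inside=no margin=-125900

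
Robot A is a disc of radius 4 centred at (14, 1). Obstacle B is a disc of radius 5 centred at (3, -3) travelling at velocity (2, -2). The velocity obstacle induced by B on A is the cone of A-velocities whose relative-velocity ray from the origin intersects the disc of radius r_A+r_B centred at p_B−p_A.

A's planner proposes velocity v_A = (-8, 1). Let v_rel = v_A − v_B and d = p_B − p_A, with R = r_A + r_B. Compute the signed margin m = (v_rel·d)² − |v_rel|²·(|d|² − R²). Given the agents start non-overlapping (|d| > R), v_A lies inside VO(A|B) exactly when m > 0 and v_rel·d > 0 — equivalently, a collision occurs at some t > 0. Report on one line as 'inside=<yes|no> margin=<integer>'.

d = (-11, -4),  |d|² = 137;  R = 4+5 = 9,  c = 137−9² = 56
v_rel = (-10, 3),  |v_rel|² = 109;  v_rel·d = (-10)·(-11) + (3)·(-4) = 98
109·t² − 196·t + 56 = 0  ⇒  m = 98² − 109·56 = 3500
m = 3500 > 0,  v_rel·d = 98 > 0  ⇒  inside

inside=yes margin=3500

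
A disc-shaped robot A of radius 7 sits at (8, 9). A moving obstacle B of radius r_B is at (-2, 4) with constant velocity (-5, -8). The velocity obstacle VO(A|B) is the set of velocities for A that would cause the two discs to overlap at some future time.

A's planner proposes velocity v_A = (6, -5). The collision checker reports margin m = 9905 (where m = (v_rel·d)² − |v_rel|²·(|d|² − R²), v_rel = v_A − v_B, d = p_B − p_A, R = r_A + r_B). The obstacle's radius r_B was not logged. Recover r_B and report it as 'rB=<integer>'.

m = 9905
d = (-10, -5);  v_rel = (11, 3),  |v_rel|² = 130
v_rel×d = (11)·(-5) − (3)·(-10) = -25
since m = R²·130 − (-25)²:  R² = (625 + 9905) / 130 = 81
R = √81 = 9  ⇒  r_B = 9 − 7 = 2

rB=2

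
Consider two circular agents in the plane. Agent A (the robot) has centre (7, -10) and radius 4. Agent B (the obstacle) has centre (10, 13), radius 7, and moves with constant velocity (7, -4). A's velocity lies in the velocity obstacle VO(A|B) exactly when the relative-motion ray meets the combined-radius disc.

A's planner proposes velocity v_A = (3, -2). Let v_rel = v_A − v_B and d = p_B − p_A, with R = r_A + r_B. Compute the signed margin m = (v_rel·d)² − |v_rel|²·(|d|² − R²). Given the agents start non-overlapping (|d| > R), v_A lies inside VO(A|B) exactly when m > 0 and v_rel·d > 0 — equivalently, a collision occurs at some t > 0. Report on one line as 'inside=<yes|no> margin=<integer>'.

d = (3, 23),  |d|² = 538;  R = 4+7 = 11,  c = 538−11² = 417
v_rel = (-4, 2),  |v_rel|² = 20;  v_rel·d = (-4)·(3) + (2)·(23) = 34
20·t² − 68·t + 417 = 0  ⇒  m = 34² − 20·417 = -7184
m = -7184 < 0,  v_rel·d = 34 > 0  ⇒  outside

inside=no margin=-7184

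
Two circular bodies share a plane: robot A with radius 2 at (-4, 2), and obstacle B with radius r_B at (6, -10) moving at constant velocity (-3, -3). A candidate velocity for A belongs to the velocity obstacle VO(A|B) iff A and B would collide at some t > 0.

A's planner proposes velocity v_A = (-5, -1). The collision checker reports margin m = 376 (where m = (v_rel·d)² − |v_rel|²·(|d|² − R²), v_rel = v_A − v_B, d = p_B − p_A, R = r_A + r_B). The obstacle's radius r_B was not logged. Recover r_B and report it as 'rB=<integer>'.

m = 376
d = (10, -12);  v_rel = (-2, 2),  |v_rel|² = 8
v_rel×d = (-2)·(-12) − (2)·(10) = 4
since m = R²·8 − 4²:  R² = (16 + 376) / 8 = 49
R = √49 = 7  ⇒  r_B = 7 − 2 = 5

rB=5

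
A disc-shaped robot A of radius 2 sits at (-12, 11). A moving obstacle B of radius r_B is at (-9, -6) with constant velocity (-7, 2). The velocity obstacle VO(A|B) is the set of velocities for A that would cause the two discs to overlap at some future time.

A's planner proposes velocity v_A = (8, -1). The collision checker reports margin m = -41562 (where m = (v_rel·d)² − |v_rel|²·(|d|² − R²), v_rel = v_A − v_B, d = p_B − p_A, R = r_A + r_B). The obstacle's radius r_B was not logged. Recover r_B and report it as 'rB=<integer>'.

m = -41562
d = (3, -17);  v_rel = (15, -3),  |v_rel|² = 234
v_rel×d = (15)·(-17) − (-3)·(3) = -246
since m = R²·234 − (-246)²:  R² = (60516 + -41562) / 234 = 81
R = √81 = 9  ⇒  r_B = 9 − 2 = 7

rB=7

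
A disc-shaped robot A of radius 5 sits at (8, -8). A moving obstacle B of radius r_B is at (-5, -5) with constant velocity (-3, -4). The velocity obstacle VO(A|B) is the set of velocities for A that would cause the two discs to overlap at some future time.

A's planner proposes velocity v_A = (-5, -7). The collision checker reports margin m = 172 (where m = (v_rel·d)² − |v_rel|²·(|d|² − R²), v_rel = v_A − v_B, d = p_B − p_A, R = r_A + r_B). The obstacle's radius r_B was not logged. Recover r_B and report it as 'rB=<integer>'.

m = 172
d = (-13, 3);  v_rel = (-2, -3),  |v_rel|² = 13
v_rel×d = (-2)·(3) − (-3)·(-13) = -45
since m = R²·13 − (-45)²:  R² = (2025 + 172) / 13 = 169
R = √169 = 13  ⇒  r_B = 13 − 5 = 8

rB=8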